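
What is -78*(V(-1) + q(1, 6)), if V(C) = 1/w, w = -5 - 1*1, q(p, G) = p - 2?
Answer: 91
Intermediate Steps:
q(p, G) = -2 + p
w = -6 (w = -5 - 1 = -6)
V(C) = -⅙ (V(C) = 1/(-6) = -⅙)
-78*(V(-1) + q(1, 6)) = -78*(-⅙ + (-2 + 1)) = -78*(-⅙ - 1) = -78*(-7/6) = 91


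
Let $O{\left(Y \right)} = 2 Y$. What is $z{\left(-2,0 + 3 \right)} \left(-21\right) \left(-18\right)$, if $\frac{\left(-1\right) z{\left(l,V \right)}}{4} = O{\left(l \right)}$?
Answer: $6048$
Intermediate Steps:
$z{\left(l,V \right)} = - 8 l$ ($z{\left(l,V \right)} = - 4 \cdot 2 l = - 8 l$)
$z{\left(-2,0 + 3 \right)} \left(-21\right) \left(-18\right) = \left(-8\right) \left(-2\right) \left(-21\right) \left(-18\right) = 16 \left(-21\right) \left(-18\right) = \left(-336\right) \left(-18\right) = 6048$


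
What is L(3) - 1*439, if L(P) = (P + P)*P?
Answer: -421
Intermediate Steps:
L(P) = 2*P² (L(P) = (2*P)*P = 2*P²)
L(3) - 1*439 = 2*3² - 1*439 = 2*9 - 439 = 18 - 439 = -421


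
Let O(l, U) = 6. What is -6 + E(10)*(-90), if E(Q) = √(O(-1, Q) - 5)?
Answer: -96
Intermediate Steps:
E(Q) = 1 (E(Q) = √(6 - 5) = √1 = 1)
-6 + E(10)*(-90) = -6 + 1*(-90) = -6 - 90 = -96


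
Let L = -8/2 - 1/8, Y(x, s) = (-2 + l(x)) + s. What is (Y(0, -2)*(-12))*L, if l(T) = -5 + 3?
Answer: -297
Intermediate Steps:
l(T) = -2
Y(x, s) = -4 + s (Y(x, s) = (-2 - 2) + s = -4 + s)
L = -33/8 (L = -8*½ - 1*⅛ = -4 - ⅛ = -33/8 ≈ -4.1250)
(Y(0, -2)*(-12))*L = ((-4 - 2)*(-12))*(-33/8) = -6*(-12)*(-33/8) = 72*(-33/8) = -297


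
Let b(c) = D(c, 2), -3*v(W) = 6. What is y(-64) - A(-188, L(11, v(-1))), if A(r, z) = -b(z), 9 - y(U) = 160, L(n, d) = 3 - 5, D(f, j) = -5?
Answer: -156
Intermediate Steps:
v(W) = -2 (v(W) = -⅓*6 = -2)
b(c) = -5
L(n, d) = -2
y(U) = -151 (y(U) = 9 - 1*160 = 9 - 160 = -151)
A(r, z) = 5 (A(r, z) = -1*(-5) = 5)
y(-64) - A(-188, L(11, v(-1))) = -151 - 1*5 = -151 - 5 = -156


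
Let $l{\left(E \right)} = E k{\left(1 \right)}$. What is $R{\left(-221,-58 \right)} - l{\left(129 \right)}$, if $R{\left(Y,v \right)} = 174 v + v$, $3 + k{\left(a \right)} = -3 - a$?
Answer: $-9247$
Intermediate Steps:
$k{\left(a \right)} = -6 - a$ ($k{\left(a \right)} = -3 - \left(3 + a\right) = -6 - a$)
$R{\left(Y,v \right)} = 175 v$
$l{\left(E \right)} = - 7 E$ ($l{\left(E \right)} = E \left(-6 - 1\right) = E \left(-7\right) = - 7 E$)
$R{\left(-221,-58 \right)} - l{\left(129 \right)} = 175 \left(-58\right) - \left(-7\right) 129 = -10150 - -903 = -10150 + 903 = -9247$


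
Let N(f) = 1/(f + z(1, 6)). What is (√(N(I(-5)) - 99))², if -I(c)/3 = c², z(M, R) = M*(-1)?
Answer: -7525/76 ≈ -99.013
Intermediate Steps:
z(M, R) = -M
I(c) = -3*c²
N(f) = 1/(-1 + f) (N(f) = 1/(f - 1*1) = 1/(f - 1) = 1/(-1 + f))
(√(N(I(-5)) - 99))² = (√(1/(-1 - 3*(-5)²) - 99))² = (√(1/(-1 - 3*25) - 99))² = (√(1/(-1 - 75) - 99))² = (√(1/(-76) - 99))² = (√(-1/76 - 99))² = (√(-7525/76))² = (5*I*√5719/38)² = -7525/76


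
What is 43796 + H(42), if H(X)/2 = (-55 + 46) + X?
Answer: 43862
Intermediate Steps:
H(X) = -18 + 2*X (H(X) = 2*((-55 + 46) + X) = 2*(-9 + X) = -18 + 2*X)
43796 + H(42) = 43796 + (-18 + 2*42) = 43796 + (-18 + 84) = 43796 + 66 = 43862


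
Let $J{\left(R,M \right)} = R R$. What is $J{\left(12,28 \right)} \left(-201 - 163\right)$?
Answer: $-52416$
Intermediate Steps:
$J{\left(R,M \right)} = R^{2}$
$J{\left(12,28 \right)} \left(-201 - 163\right) = 12^{2} \left(-201 - 163\right) = 144 \left(-364\right) = -52416$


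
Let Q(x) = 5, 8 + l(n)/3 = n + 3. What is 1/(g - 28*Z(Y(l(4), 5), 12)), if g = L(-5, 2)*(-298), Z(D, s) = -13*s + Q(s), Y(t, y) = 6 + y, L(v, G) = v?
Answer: 1/5718 ≈ 0.00017489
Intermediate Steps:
l(n) = -15 + 3*n (l(n) = -24 + 3*(n + 3) = -24 + 3*(3 + n) = -24 + (9 + 3*n) = -15 + 3*n)
Z(D, s) = 5 - 13*s (Z(D, s) = -13*s + 5 = 5 - 13*s)
g = 1490 (g = -5*(-298) = 1490)
1/(g - 28*Z(Y(l(4), 5), 12)) = 1/(1490 - 28*(5 - 13*12)) = 1/(1490 - 28*(5 - 156)) = 1/(1490 - 28*(-151)) = 1/(1490 + 4228) = 1/5718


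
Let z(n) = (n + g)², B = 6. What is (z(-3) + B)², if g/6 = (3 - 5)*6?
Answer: 31708161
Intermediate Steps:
g = -72 (g = 6*((3 - 5)*6) = 6*(-2*6) = 6*(-12) = -72)
z(n) = (-72 + n)² (z(n) = (n - 72)² = (-72 + n)²)
(z(-3) + B)² = ((-72 - 3)² + 6)² = ((-75)² + 6)² = (5625 + 6)² = 5631² = 31708161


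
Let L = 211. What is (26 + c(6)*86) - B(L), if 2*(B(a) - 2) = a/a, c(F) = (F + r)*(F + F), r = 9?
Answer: 31007/2 ≈ 15504.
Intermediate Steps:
c(F) = 2*F*(9 + F) (c(F) = (F + 9)*(F + F) = (9 + F)*(2*F) = 2*F*(9 + F))
B(a) = 5/2 (B(a) = 2 + (a/a)/2 = 2 + (½)*1 = 2 + ½ = 5/2)
(26 + c(6)*86) - B(L) = (26 + (2*6*(9 + 6))*86) - 1*5/2 = (26 + (2*6*15)*86) - 5/2 = (26 + 180*86) - 5/2 = (26 + 15480) - 5/2 = 15506 - 5/2 = 31007/2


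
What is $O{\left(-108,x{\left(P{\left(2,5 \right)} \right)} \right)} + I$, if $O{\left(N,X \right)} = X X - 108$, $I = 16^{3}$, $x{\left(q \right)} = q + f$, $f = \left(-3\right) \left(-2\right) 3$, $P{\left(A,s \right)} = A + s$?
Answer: $4613$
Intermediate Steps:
$f = 18$ ($f = 6 \cdot 3 = 18$)
$x{\left(q \right)} = 18 + q$ ($x{\left(q \right)} = q + 18 = 18 + q$)
$I = 4096$
$O{\left(N,X \right)} = -108 + X^{2}$ ($O{\left(N,X \right)} = X^{2} - 108 = -108 + X^{2}$)
$O{\left(-108,x{\left(P{\left(2,5 \right)} \right)} \right)} + I = \left(-108 + \left(18 + \left(2 + 5\right)\right)^{2}\right) + 4096 = \left(-108 + \left(18 + 7\right)^{2}\right) + 4096 = \left(-108 + 25^{2}\right) + 4096 = \left(-108 + 625\right) + 4096 = 517 + 4096 = 4613$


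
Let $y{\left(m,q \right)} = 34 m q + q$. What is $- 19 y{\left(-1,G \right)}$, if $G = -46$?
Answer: $-28842$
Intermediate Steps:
$y{\left(m,q \right)} = q + 34 m q$ ($y{\left(m,q \right)} = 34 m q + q = q + 34 m q$)
$- 19 y{\left(-1,G \right)} = - 19 \left(- 46 \left(1 + 34 \left(-1\right)\right)\right) = - 19 \left(- 46 \left(1 - 34\right)\right) = - 19 \left(\left(-46\right) \left(-33\right)\right) = \left(-19\right) 1518 = -28842$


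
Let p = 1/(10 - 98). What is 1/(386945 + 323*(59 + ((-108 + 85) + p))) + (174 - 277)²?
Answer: 372101137597/35074101 ≈ 10609.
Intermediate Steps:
p = -1/88 (p = 1/(-88) = -1/88 ≈ -0.011364)
1/(386945 + 323*(59 + ((-108 + 85) + p))) + (174 - 277)² = 1/(386945 + 323*(59 + ((-108 + 85) - 1/88))) + (174 - 277)² = 1/(386945 + 323*(59 + (-23 - 1/88))) + (-103)² = 1/(386945 + 323*(59 - 2025/88)) + 10609 = 1/(386945 + 323*(3167/88)) + 10609 = 1/(386945 + 1022941/88) + 10609 = 1/(35074101/88) + 10609 = 88/35074101 + 10609 = 372101137597/35074101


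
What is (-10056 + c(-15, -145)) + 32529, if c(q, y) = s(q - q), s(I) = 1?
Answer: 22474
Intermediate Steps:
c(q, y) = 1
(-10056 + c(-15, -145)) + 32529 = (-10056 + 1) + 32529 = -10055 + 32529 = 22474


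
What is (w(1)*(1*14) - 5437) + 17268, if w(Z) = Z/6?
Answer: 35500/3 ≈ 11833.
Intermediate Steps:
w(Z) = Z/6 (w(Z) = Z*(1/6) = Z/6)
(w(1)*(1*14) - 5437) + 17268 = (((1/6)*1)*(1*14) - 5437) + 17268 = ((1/6)*14 - 5437) + 17268 = (7/3 - 5437) + 17268 = -16304/3 + 17268 = 35500/3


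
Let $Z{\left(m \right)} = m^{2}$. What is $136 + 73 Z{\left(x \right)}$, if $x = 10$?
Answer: $7436$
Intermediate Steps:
$136 + 73 Z{\left(x \right)} = 136 + 73 \cdot 10^{2} = 136 + 73 \cdot 100 = 136 + 7300 = 7436$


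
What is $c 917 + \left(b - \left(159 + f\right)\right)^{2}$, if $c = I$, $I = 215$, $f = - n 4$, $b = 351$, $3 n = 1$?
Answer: $\frac{2110795}{9} \approx 2.3453 \cdot 10^{5}$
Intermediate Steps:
$n = \frac{1}{3}$ ($n = \frac{1}{3} \cdot 1 = \frac{1}{3} \approx 0.33333$)
$f = - \frac{4}{3}$ ($f = \left(-1\right) \frac{1}{3} \cdot 4 = \left(- \frac{1}{3}\right) 4 = - \frac{4}{3} \approx -1.3333$)
$c = 215$
$c 917 + \left(b - \left(159 + f\right)\right)^{2} = 215 \cdot 917 + \left(351 - \frac{473}{3}\right)^{2} = 197155 + \left(351 + \left(-159 + \frac{4}{3}\right)\right)^{2} = 197155 + \left(351 - \frac{473}{3}\right)^{2} = 197155 + \left(\frac{580}{3}\right)^{2} = 197155 + \frac{336400}{9} = \frac{2110795}{9}$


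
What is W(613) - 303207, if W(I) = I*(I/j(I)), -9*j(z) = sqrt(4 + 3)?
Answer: -303207 - 3381921*sqrt(7)/7 ≈ -1.5815e+6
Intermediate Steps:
j(z) = -sqrt(7)/9 (j(z) = -sqrt(4 + 3)/9 = -sqrt(7)/9)
W(I) = -9*sqrt(7)*I**2/7 (W(I) = I*(I/((-sqrt(7)/9))) = I*(I*(-9*sqrt(7)/7)) = I*(-9*I*sqrt(7)/7) = -9*sqrt(7)*I**2/7)
W(613) - 303207 = -9/7*sqrt(7)*613**2 - 303207 = -9/7*sqrt(7)*375769 - 303207 = -3381921*sqrt(7)/7 - 303207 = -303207 - 3381921*sqrt(7)/7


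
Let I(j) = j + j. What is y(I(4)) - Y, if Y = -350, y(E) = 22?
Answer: 372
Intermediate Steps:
I(j) = 2*j
y(I(4)) - Y = 22 - 1*(-350) = 22 + 350 = 372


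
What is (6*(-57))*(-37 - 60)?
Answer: 33174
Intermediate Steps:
(6*(-57))*(-37 - 60) = -342*(-97) = 33174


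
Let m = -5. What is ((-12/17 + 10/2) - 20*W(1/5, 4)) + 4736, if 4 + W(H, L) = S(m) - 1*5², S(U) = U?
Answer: 92145/17 ≈ 5420.3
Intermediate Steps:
W(H, L) = -34 (W(H, L) = -4 + (-5 - 1*5²) = -4 + (-5 - 1*25) = -4 + (-5 - 25) = -4 - 30 = -34)
((-12/17 + 10/2) - 20*W(1/5, 4)) + 4736 = ((-12/17 + 10/2) - 20*(-34)) + 4736 = ((-12*1/17 + 10*(½)) + 680) + 4736 = ((-12/17 + 5) + 680) + 4736 = (73/17 + 680) + 4736 = 11633/17 + 4736 = 92145/17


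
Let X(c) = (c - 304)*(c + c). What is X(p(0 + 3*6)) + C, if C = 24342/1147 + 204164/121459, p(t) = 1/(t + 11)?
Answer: 227308314336/117162630793 ≈ 1.9401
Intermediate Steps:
p(t) = 1/(11 + t)
X(c) = 2*c*(-304 + c) (X(c) = (-304 + c)*(2*c) = 2*c*(-304 + c))
C = 3190731086/139313473 (C = 24342*(1/1147) + 204164*(1/121459) = 24342/1147 + 204164/121459 = 3190731086/139313473 ≈ 22.903)
X(p(0 + 3*6)) + C = 2*(-304 + 1/(11 + (0 + 3*6)))/(11 + (0 + 3*6)) + 3190731086/139313473 = 2*(-304 + 1/(11 + (0 + 18)))/(11 + (0 + 18)) + 3190731086/139313473 = 2*(-304 + 1/(11 + 18))/(11 + 18) + 3190731086/139313473 = 2*(-304 + 1/29)/29 + 3190731086/139313473 = 2*(1/29)*(-304 + 1/29) + 3190731086/139313473 = 2*(1/29)*(-8815/29) + 3190731086/139313473 = -17630/841 + 3190731086/139313473 = 227308314336/117162630793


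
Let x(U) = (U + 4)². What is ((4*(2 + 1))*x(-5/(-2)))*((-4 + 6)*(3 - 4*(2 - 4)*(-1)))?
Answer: -5070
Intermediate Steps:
x(U) = (4 + U)²
((4*(2 + 1))*x(-5/(-2)))*((-4 + 6)*(3 - 4*(2 - 4)*(-1))) = ((4*(2 + 1))*(4 - 5/(-2))²)*((-4 + 6)*(3 - 4*(2 - 4)*(-1))) = ((4*3)*(4 - 5*(-½))²)*(2*(3 - (-8)*(-1))) = (12*(4 + 5/2)²)*(2*(3 - 4*2)) = (12*(13/2)²)*(2*(3 - 8)) = (12*(169/4))*(2*(-5)) = 507*(-10) = -5070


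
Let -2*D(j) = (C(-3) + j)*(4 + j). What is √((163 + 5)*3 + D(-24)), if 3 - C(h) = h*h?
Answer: 2*√51 ≈ 14.283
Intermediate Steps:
C(h) = 3 - h² (C(h) = 3 - h*h = 3 - h²)
D(j) = -(-6 + j)*(4 + j)/2 (D(j) = -((3 - 1*(-3)²) + j)*(4 + j)/2 = -((3 - 1*9) + j)*(4 + j)/2 = -((3 - 9) + j)*(4 + j)/2 = -(-6 + j)*(4 + j)/2)
√((163 + 5)*3 + D(-24)) = √((163 + 5)*3 + (12 - 24 - ½*(-24)²)) = √(168*3 + (12 - 24 - ½*576)) = √(504 + (12 - 24 - 288)) = √(504 - 300) = √204 = 2*√51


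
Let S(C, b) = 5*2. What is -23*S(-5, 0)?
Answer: -230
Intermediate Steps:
S(C, b) = 10
-23*S(-5, 0) = -23*10 = -230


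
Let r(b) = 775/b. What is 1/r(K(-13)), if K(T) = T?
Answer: -13/775 ≈ -0.016774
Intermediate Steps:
1/r(K(-13)) = 1/(775/(-13)) = 1/(775*(-1/13)) = 1/(-775/13) = -13/775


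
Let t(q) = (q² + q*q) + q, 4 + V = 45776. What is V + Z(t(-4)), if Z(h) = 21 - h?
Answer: 45765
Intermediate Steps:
V = 45772 (V = -4 + 45776 = 45772)
t(q) = q + 2*q² (t(q) = (q² + q²) + q = 2*q² + q = q + 2*q²)
V + Z(t(-4)) = 45772 + (21 - (-4)*(1 + 2*(-4))) = 45772 + (21 - (-4)*(1 - 8)) = 45772 + (21 - (-4)*(-7)) = 45772 + (21 - 1*28) = 45772 + (21 - 28) = 45772 - 7 = 45765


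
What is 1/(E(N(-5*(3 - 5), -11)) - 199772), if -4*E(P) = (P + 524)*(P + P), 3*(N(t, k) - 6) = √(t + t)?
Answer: -4077603/821075593876 + 1809*√5/410537796938 ≈ -4.9563e-6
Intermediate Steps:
N(t, k) = 6 + √2*√t/3 (N(t, k) = 6 + √(t + t)/3 = 6 + √(2*t)/3 = 6 + (√2*√t)/3 = 6 + √2*√t/3)
E(P) = -P*(524 + P)/2 (E(P) = -(P + 524)*(P + P)/4 = -(524 + P)*2*P/4 = -P*(524 + P)/2)
1/(E(N(-5*(3 - 5), -11)) - 199772) = 1/(-(6 + √2*√(-5*(3 - 5))/3)*(524 + (6 + √2*√(-5*(3 - 5))/3))/2 - 199772) = 1/(-(6 + √2*√(-5*(-2))/3)*(524 + (6 + √2*√(-5*(-2))/3))/2 - 199772) = 1/(-(6 + √2*√10/3)*(524 + (6 + √2*√10/3))/2 - 199772) = 1/(-(6 + 2*√5/3)*(524 + (6 + 2*√5/3))/2 - 199772) = 1/(-(6 + 2*√5/3)*(530 + 2*√5/3)/2 - 199772) = 1/(-199772 - (6 + 2*√5/3)*(530 + 2*√5/3)/2)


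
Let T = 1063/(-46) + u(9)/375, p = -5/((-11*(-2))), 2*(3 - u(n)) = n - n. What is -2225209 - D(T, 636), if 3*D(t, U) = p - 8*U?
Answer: -146751853/66 ≈ -2.2235e+6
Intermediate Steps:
u(n) = 3 (u(n) = 3 - (n - n)/2 = 3 - ½*0 = 3 + 0 = 3)
p = -5/22 ≈ -0.22727
T = -132829/5750 (T = 1063/(-46) + 3/375 = 1063*(-1/46) + 3*(1/375) = -1063/46 + 1/125 = -132829/5750 ≈ -23.101)
D(t, U) = -5/66 - 8*U/3 (D(t, U) = (-5/22 - 8*U)/3 = -5/66 - 8*U/3)
-2225209 - D(T, 636) = -2225209 - (-5/66 - 8/3*636) = -2225209 - (-5/66 - 1696) = -2225209 - 1*(-111941/66) = -2225209 + 111941/66 = -146751853/66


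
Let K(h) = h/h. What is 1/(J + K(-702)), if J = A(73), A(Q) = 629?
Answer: 1/630 ≈ 0.0015873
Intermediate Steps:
K(h) = 1
J = 629
1/(J + K(-702)) = 1/(629 + 1) = 1/630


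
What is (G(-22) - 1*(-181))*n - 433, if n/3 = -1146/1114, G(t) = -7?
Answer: -540287/557 ≈ -969.99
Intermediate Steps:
n = -1719/557 (n = 3*(-1146/1114) = 3*(-1146*1/1114) = 3*(-573/557) = -1719/557 ≈ -3.0862)
(G(-22) - 1*(-181))*n - 433 = (-7 - 1*(-181))*(-1719/557) - 433 = (-7 + 181)*(-1719/557) - 433 = 174*(-1719/557) - 433 = -299106/557 - 433 = -540287/557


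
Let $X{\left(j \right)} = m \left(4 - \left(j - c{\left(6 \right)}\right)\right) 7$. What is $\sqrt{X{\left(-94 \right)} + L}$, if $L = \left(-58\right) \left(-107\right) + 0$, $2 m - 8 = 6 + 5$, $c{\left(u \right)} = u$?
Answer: $81 \sqrt{2} \approx 114.55$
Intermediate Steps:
$m = \frac{19}{2}$ ($m = 4 + \frac{6 + 5}{2} = 4 + \frac{1}{2} \cdot 11 = 4 + \frac{11}{2} = \frac{19}{2} \approx 9.5$)
$X{\left(j \right)} = 665 - \frac{133 j}{2}$ ($X{\left(j \right)} = \frac{19 \left(4 - \left(-6 + j\right)\right)}{2} \cdot 7 = \frac{19 \left(10 - j\right)}{2} \cdot 7 = \left(95 - \frac{19 j}{2}\right) 7 = 665 - \frac{133 j}{2}$)
$L = 6206$ ($L = 6206 + 0 = 6206$)
$\sqrt{X{\left(-94 \right)} + L} = \sqrt{\left(665 - -6251\right) + 6206} = \sqrt{\left(665 + 6251\right) + 6206} = \sqrt{6916 + 6206} = \sqrt{13122} = 81 \sqrt{2}$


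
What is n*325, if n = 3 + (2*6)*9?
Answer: 36075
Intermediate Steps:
n = 111 (n = 3 + 12*9 = 3 + 108 = 111)
n*325 = 111*325 = 36075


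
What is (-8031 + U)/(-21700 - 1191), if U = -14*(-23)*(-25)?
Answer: 16081/22891 ≈ 0.70250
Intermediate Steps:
U = -8050 (U = 322*(-25) = -8050)
(-8031 + U)/(-21700 - 1191) = (-8031 - 8050)/(-21700 - 1191) = -16081/(-22891) = -16081*(-1/22891) = 16081/22891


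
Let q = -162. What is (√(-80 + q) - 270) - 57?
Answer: -327 + 11*I*√2 ≈ -327.0 + 15.556*I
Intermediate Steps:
(√(-80 + q) - 270) - 57 = (√(-80 - 162) - 270) - 57 = (√(-242) - 270) - 57 = (11*I*√2 - 270) - 57 = (-270 + 11*I*√2) - 57 = -327 + 11*I*√2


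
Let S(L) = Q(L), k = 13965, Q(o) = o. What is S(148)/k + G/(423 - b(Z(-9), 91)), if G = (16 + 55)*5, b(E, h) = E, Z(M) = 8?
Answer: 1003799/1159095 ≈ 0.86602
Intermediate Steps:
S(L) = L
G = 355 (G = 71*5 = 355)
S(148)/k + G/(423 - b(Z(-9), 91)) = 148/13965 + 355/(423 - 1*8) = 148*(1/13965) + 355/(423 - 8) = 148/13965 + 355/415 = 148/13965 + 355*(1/415) = 148/13965 + 71/83 = 1003799/1159095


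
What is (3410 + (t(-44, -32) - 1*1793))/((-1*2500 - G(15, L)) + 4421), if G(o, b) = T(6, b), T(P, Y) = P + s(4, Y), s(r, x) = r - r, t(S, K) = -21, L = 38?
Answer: 1596/1915 ≈ 0.83342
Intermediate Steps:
s(r, x) = 0
T(P, Y) = P (T(P, Y) = P + 0 = P)
G(o, b) = 6
(3410 + (t(-44, -32) - 1*1793))/((-1*2500 - G(15, L)) + 4421) = (3410 + (-21 - 1*1793))/((-1*2500 - 1*6) + 4421) = (3410 + (-21 - 1793))/((-2500 - 6) + 4421) = (3410 - 1814)/(-2506 + 4421) = 1596/1915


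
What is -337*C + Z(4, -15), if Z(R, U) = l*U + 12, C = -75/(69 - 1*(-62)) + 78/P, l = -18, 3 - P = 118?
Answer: 10598421/15065 ≈ 703.51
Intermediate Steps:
P = -115 (P = 3 - 1*118 = 3 - 118 = -115)
C = -18843/15065 (C = -75/(69 - 1*(-62)) + 78/(-115) = -75/(69 + 62) + 78*(-1/115) = -75/131 - 78/115 = -18843/15065 ≈ -1.2508)
Z(R, U) = 12 - 18*U (Z(R, U) = -18*U + 12 = 12 - 18*U)
-337*C + Z(4, -15) = -337*(-18843/15065) + (12 - 18*(-15)) = 6350091/15065 + (12 + 270) = 6350091/15065 + 282 = 10598421/15065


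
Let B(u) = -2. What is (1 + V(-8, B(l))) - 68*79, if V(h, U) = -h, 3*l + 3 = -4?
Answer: -5363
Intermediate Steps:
l = -7/3 (l = -1 + (1/3)*(-4) = -1 - 4/3 = -7/3 ≈ -2.3333)
(1 + V(-8, B(l))) - 68*79 = (1 - 1*(-8)) - 68*79 = (1 + 8) - 5372 = 9 - 5372 = -5363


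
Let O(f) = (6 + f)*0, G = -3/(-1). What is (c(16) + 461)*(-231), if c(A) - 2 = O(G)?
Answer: -106953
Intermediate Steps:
G = 3 (G = -3*(-1) = 3)
O(f) = 0
c(A) = 2 (c(A) = 2 + 0 = 2)
(c(16) + 461)*(-231) = (2 + 461)*(-231) = 463*(-231) = -106953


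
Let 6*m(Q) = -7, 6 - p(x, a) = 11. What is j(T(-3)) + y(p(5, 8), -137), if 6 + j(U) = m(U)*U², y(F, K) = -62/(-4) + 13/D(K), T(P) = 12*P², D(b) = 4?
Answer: -54381/4 ≈ -13595.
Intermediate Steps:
p(x, a) = -5 (p(x, a) = 6 - 1*11 = 6 - 11 = -5)
m(Q) = -7/6 (m(Q) = (⅙)*(-7) = -7/6)
y(F, K) = 75/4 (y(F, K) = -62/(-4) + 13/4 = -62*(-¼) + 13*(¼) = 31/2 + 13/4 = 75/4)
j(U) = -6 - 7*U²/6
j(T(-3)) + y(p(5, 8), -137) = (-6 - 7*(12*(-3)²)²/6) + 75/4 = (-6 - 7*(12*9)²/6) + 75/4 = (-6 - 7/6*108²) + 75/4 = (-6 - 7/6*11664) + 75/4 = (-6 - 13608) + 75/4 = -13614 + 75/4 = -54381/4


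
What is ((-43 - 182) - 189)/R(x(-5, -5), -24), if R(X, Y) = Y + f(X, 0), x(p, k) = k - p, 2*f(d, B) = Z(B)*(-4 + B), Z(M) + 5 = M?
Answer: 207/7 ≈ 29.571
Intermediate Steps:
Z(M) = -5 + M
f(d, B) = (-5 + B)*(-4 + B)/2 (f(d, B) = ((-5 + B)*(-4 + B))/2 = (-5 + B)*(-4 + B)/2)
R(X, Y) = 10 + Y (R(X, Y) = Y + (-5 + 0)*(-4 + 0)/2 = Y + (½)*(-5)*(-4) = Y + 10 = 10 + Y)
((-43 - 182) - 189)/R(x(-5, -5), -24) = ((-43 - 182) - 189)/(10 - 24) = (-225 - 189)/(-14) = -414*(-1/14) = 207/7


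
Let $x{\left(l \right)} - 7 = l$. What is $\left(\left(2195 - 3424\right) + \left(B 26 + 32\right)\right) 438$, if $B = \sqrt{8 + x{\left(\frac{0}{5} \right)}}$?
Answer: $-524286 + 11388 \sqrt{15} \approx -4.8018 \cdot 10^{5}$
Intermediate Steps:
$x{\left(l \right)} = 7 + l$
$B = \sqrt{15}$ ($B = \sqrt{8 + \left(7 + \frac{0}{5}\right)} = \sqrt{8 + \left(7 + 0 \cdot \frac{1}{5}\right)} = \sqrt{8 + \left(7 + 0\right)} = \sqrt{8 + 7} = \sqrt{15} \approx 3.873$)
$\left(\left(2195 - 3424\right) + \left(B 26 + 32\right)\right) 438 = \left(\left(2195 - 3424\right) + \left(\sqrt{15} \cdot 26 + 32\right)\right) 438 = \left(-1229 + \left(26 \sqrt{15} + 32\right)\right) 438 = \left(-1229 + \left(32 + 26 \sqrt{15}\right)\right) 438 = \left(-1197 + 26 \sqrt{15}\right) 438 = -524286 + 11388 \sqrt{15}$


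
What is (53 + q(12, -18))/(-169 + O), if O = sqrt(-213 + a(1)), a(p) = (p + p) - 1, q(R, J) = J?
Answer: -5915/28773 - 70*I*sqrt(53)/28773 ≈ -0.20557 - 0.017711*I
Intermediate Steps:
a(p) = -1 + 2*p (a(p) = 2*p - 1 = -1 + 2*p)
O = 2*I*sqrt(53) (O = sqrt(-213 + (-1 + 2*1)) = sqrt(-213 + (-1 + 2)) = sqrt(-213 + 1) = sqrt(-212) = 2*I*sqrt(53) ≈ 14.56*I)
(53 + q(12, -18))/(-169 + O) = (53 - 18)/(-169 + 2*I*sqrt(53)) = 35/(-169 + 2*I*sqrt(53))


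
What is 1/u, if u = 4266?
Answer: 1/4266 ≈ 0.00023441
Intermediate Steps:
1/u = 1/4266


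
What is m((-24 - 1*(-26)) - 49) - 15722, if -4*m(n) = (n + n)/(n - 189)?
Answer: -7420831/472 ≈ -15722.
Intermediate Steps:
m(n) = -n/(2*(-189 + n)) (m(n) = -(n + n)/(4*(n - 189)) = -2*n/(4*(-189 + n)) = -n/(2*(-189 + n)))
m((-24 - 1*(-26)) - 49) - 15722 = -((-24 - 1*(-26)) - 49)/(-378 + 2*((-24 - 1*(-26)) - 49)) - 15722 = -((-24 + 26) - 49)/(-378 + 2*((-24 + 26) - 49)) - 15722 = -(2 - 49)/(-378 + 2*(2 - 49)) - 15722 = -1*(-47)/(-378 + 2*(-47)) - 15722 = -1*(-47)/(-378 - 94) - 15722 = -1*(-47)/(-472) - 15722 = -1*(-47)*(-1/472) - 15722 = -47/472 - 15722 = -7420831/472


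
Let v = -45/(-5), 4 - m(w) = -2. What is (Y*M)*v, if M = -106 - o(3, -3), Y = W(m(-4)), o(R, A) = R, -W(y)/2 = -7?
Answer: -13734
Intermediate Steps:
m(w) = 6 (m(w) = 4 - 1*(-2) = 4 + 2 = 6)
W(y) = 14 (W(y) = -2*(-7) = 14)
v = 9 (v = -45*(-⅕) = 9)
Y = 14
M = -109 (M = -106 - 1*3 = -106 - 3 = -109)
(Y*M)*v = (14*(-109))*9 = -1526*9 = -13734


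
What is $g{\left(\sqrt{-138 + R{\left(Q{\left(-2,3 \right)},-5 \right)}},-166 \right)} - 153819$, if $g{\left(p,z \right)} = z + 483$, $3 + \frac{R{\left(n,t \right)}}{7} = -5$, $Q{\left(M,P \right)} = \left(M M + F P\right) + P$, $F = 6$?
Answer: $-153502$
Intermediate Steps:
$Q{\left(M,P \right)} = M^{2} + 7 P$ ($Q{\left(M,P \right)} = \left(M M + 6 P\right) + P = \left(M^{2} + 6 P\right) + P = M^{2} + 7 P$)
$R{\left(n,t \right)} = -56$ ($R{\left(n,t \right)} = -21 + 7 \left(-5\right) = -21 - 35 = -56$)
$g{\left(p,z \right)} = 483 + z$
$g{\left(\sqrt{-138 + R{\left(Q{\left(-2,3 \right)},-5 \right)}},-166 \right)} - 153819 = \left(483 - 166\right) - 153819 = 317 - 153819 = -153502$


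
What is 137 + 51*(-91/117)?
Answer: 292/3 ≈ 97.333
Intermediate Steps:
137 + 51*(-91/117) = 137 + 51*(-91*1/117) = 137 + 51*(-7/9) = 137 - 119/3 = 292/3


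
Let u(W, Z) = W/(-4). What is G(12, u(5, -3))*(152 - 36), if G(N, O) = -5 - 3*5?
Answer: -2320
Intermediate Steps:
u(W, Z) = -W/4 (u(W, Z) = W*(-1/4) = -W/4)
G(N, O) = -20 (G(N, O) = -5 - 15 = -20)
G(12, u(5, -3))*(152 - 36) = -20*(152 - 36) = -20*116 = -2320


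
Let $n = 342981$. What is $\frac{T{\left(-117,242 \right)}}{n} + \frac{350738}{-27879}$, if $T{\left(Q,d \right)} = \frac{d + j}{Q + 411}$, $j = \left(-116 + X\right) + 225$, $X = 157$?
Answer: $- \frac{5894524668500}{468536397651} \approx -12.581$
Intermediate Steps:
$j = 266$ ($j = \left(-116 + 157\right) + 225 = 41 + 225 = 266$)
$T{\left(Q,d \right)} = \frac{266 + d}{411 + Q}$ ($T{\left(Q,d \right)} = \frac{d + 266}{Q + 411} = \frac{266 + d}{411 + Q}$)
$\frac{T{\left(-117,242 \right)}}{n} + \frac{350738}{-27879} = \frac{\frac{1}{411 - 117} \left(266 + 242\right)}{342981} + \frac{350738}{-27879} = \frac{1}{294} \cdot 508 \cdot \frac{1}{342981} + 350738 \left(- \frac{1}{27879}\right) = \frac{1}{294} \cdot 508 \cdot \frac{1}{342981} - \frac{350738}{27879} = \frac{254}{147} \cdot \frac{1}{342981} - \frac{350738}{27879} = \frac{254}{50418207} - \frac{350738}{27879} = - \frac{5894524668500}{468536397651}$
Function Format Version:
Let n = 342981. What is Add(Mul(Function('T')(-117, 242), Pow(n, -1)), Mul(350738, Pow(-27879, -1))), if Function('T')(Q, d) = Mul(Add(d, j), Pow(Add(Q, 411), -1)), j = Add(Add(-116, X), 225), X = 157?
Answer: Rational(-5894524668500, 468536397651) ≈ -12.581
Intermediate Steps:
j = 266 (j = Add(Add(-116, 157), 225) = Add(41, 225) = 266)
Function('T')(Q, d) = Mul(Pow(Add(411, Q), -1), Add(266, d)) (Function('T')(Q, d) = Mul(Add(d, 266), Pow(Add(Q, 411), -1)) = Mul(Add(266, d), Pow(Add(411, Q), -1)) = Mul(Pow(Add(411, Q), -1), Add(266, d)))
Add(Mul(Function('T')(-117, 242), Pow(n, -1)), Mul(350738, Pow(-27879, -1))) = Add(Mul(Mul(Pow(Add(411, -117), -1), Add(266, 242)), Pow(342981, -1)), Mul(350738, Pow(-27879, -1))) = Add(Mul(Mul(Pow(294, -1), 508), Rational(1, 342981)), Mul(350738, Rational(-1, 27879))) = Add(Mul(Mul(Rational(1, 294), 508), Rational(1, 342981)), Rational(-350738, 27879)) = Add(Mul(Rational(254, 147), Rational(1, 342981)), Rational(-350738, 27879)) = Add(Rational(254, 50418207), Rational(-350738, 27879)) = Rational(-5894524668500, 468536397651)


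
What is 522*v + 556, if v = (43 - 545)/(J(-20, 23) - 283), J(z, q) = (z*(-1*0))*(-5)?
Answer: 419392/283 ≈ 1482.0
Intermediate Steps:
J(z, q) = 0 (J(z, q) = (z*0)*(-5) = 0*(-5) = 0)
v = 502/283 (v = (43 - 545)/(0 - 283) = -502/(-283) = -502*(-1/283) = 502/283 ≈ 1.7739)
522*v + 556 = 522*(502/283) + 556 = 262044/283 + 556 = 419392/283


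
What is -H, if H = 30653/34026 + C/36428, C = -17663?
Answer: -257813123/619749564 ≈ -0.41600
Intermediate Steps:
H = 257813123/619749564 (H = 30653/34026 - 17663/36428 = 257813123/619749564 ≈ 0.41600)
-H = -1*257813123/619749564 = -257813123/619749564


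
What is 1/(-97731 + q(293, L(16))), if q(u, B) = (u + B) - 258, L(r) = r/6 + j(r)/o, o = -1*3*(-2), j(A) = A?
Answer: -3/293072 ≈ -1.0236e-5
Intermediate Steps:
o = 6 (o = -3*(-2) = 6)
L(r) = r/3 (L(r) = r/6 + r/6 = r/3)
q(u, B) = -258 + B + u (q(u, B) = (B + u) - 258 = -258 + B + u)
1/(-97731 + q(293, L(16))) = 1/(-97731 + (-258 + (⅓)*16 + 293)) = 1/(-97731 + (-258 + 16/3 + 293)) = 1/(-97731 + 121/3) = 1/(-293072/3) = -3/293072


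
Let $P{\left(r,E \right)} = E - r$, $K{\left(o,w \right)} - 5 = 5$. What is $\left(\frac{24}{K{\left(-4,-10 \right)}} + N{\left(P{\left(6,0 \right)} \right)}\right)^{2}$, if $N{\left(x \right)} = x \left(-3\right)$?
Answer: $\frac{10404}{25} \approx 416.16$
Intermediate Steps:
$K{\left(o,w \right)} = 10$ ($K{\left(o,w \right)} = 5 + 5 = 10$)
$N{\left(x \right)} = - 3 x$
$\left(\frac{24}{K{\left(-4,-10 \right)}} + N{\left(P{\left(6,0 \right)} \right)}\right)^{2} = \left(\frac{24}{10} - 3 \left(0 - 6\right)\right)^{2} = \left(24 \cdot \frac{1}{10} - 3 \left(0 - 6\right)\right)^{2} = \left(\frac{12}{5} - -18\right)^{2} = \left(\frac{12}{5} + 18\right)^{2} = \left(\frac{102}{5}\right)^{2} = \frac{10404}{25}$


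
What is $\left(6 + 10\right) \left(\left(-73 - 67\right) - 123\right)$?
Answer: $-4208$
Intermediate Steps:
$\left(6 + 10\right) \left(\left(-73 - 67\right) - 123\right) = 16 \left(-140 - 123\right) = 16 \left(-263\right) = -4208$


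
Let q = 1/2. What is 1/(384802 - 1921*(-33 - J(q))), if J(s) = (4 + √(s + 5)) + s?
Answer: 1827358/834728129739 - 3842*√22/834728129739 ≈ 2.1676e-6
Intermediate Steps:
q = ½ ≈ 0.50000
J(s) = 4 + s + √(5 + s) (J(s) = (4 + √(5 + s)) + s = 4 + s + √(5 + s))
1/(384802 - 1921*(-33 - J(q))) = 1/(384802 - 1921*(-33 - (4 + ½ + √(5 + ½)))) = 1/(384802 - 1921*(-33 - (4 + ½ + √(11/2)))) = 1/(384802 - 1921*(-33 - (4 + ½ + √22/2))) = 1/(384802 - 1921*(-33 - (9/2 + √22/2))) = 1/(384802 - 1921*(-33 + (-9/2 - √22/2))) = 1/(384802 - 1921*(-75/2 - √22/2)) = 1/(384802 + (144075/2 + 1921*√22/2)) = 1/(913679/2 + 1921*√22/2)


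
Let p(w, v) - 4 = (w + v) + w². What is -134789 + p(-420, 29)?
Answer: 41224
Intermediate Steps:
p(w, v) = 4 + v + w + w² (p(w, v) = 4 + ((w + v) + w²) = 4 + ((v + w) + w²) = 4 + (v + w + w²) = 4 + v + w + w²)
-134789 + p(-420, 29) = -134789 + (4 + 29 - 420 + (-420)²) = -134789 + (4 + 29 - 420 + 176400) = -134789 + 176013 = 41224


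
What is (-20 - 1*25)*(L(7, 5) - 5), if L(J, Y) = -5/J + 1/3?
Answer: 1695/7 ≈ 242.14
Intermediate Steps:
L(J, Y) = ⅓ - 5/J (L(J, Y) = -5/J + 1*(⅓) = -5/J + ⅓ = ⅓ - 5/J)
(-20 - 1*25)*(L(7, 5) - 5) = (-20 - 1*25)*((⅓)*(-15 + 7)/7 - 5) = (-20 - 25)*((⅓)*(⅐)*(-8) - 5) = -45*(-8/21 - 5) = -45*(-113/21) = 1695/7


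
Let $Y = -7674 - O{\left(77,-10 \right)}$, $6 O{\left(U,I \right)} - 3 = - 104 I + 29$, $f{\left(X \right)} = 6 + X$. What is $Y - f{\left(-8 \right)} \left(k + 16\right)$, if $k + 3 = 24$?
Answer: $- \frac{23336}{3} \approx -7778.7$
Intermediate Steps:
$k = 21$ ($k = -3 + 24 = 21$)
$O{\left(U,I \right)} = \frac{16}{3} - \frac{52 I}{3}$ ($O{\left(U,I \right)} = \frac{1}{2} + \frac{- 104 I + 29}{6} = \frac{1}{2} + \frac{29 - 104 I}{6} = \frac{1}{2} - \left(- \frac{29}{6} + \frac{52 I}{3}\right) = \frac{16}{3} - \frac{52 I}{3}$)
$Y = - \frac{23558}{3}$ ($Y = -7674 - \left(\frac{16}{3} - - \frac{520}{3}\right) = -7674 - \left(\frac{16}{3} + \frac{520}{3}\right) = -7674 - \frac{536}{3} = - \frac{23558}{3} \approx -7852.7$)
$Y - f{\left(-8 \right)} \left(k + 16\right) = - \frac{23558}{3} - \left(6 - 8\right) \left(21 + 16\right) = - \frac{23558}{3} - \left(-2\right) 37 = - \frac{23558}{3} - -74 = - \frac{23558}{3} + 74 = - \frac{23336}{3}$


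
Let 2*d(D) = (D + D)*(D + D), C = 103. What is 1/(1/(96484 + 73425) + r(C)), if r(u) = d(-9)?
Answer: 169909/27525259 ≈ 0.0061728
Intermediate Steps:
d(D) = 2*D² (d(D) = ((D + D)*(D + D))/2 = ((2*D)*(2*D))/2 = (4*D²)/2 = 2*D²)
r(u) = 162 (r(u) = 2*(-9)² = 2*81 = 162)
1/(1/(96484 + 73425) + r(C)) = 1/(1/(96484 + 73425) + 162) = 1/(1/169909 + 162) = 1/(27525259/169909) = 169909/27525259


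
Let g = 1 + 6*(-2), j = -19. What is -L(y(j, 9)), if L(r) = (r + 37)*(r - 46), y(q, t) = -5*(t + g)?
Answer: 1692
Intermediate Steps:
g = -11 (g = 1 - 12 = -11)
y(q, t) = 55 - 5*t (y(q, t) = -5*(t - 11) = -5*(-11 + t) = 55 - 5*t)
L(r) = (-46 + r)*(37 + r) (L(r) = (37 + r)*(-46 + r) = (-46 + r)*(37 + r))
-L(y(j, 9)) = -(-1702 + (55 - 5*9)² - 9*(55 - 5*9)) = -(-1702 + (55 - 45)² - 9*(55 - 45)) = -(-1702 + 10² - 9*10) = -(-1702 + 100 - 90) = -1*(-1692) = 1692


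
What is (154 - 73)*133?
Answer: 10773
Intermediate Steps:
(154 - 73)*133 = 81*133 = 10773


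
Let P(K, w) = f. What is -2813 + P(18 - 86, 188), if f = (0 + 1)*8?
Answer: -2805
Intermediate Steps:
f = 8 (f = 1*8 = 8)
P(K, w) = 8
-2813 + P(18 - 86, 188) = -2813 + 8 = -2805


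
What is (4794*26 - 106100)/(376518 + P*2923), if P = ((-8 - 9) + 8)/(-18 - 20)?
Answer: 704672/14333991 ≈ 0.049161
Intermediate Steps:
P = 9/38 (P = (-17 + 8)/(-38) = -9*(-1/38) = 9/38 ≈ 0.23684)
(4794*26 - 106100)/(376518 + P*2923) = (4794*26 - 106100)/(376518 + (9/38)*2923) = (124644 - 106100)/(376518 + 26307/38) = 18544/(14333991/38) = 18544*(38/14333991) = 704672/14333991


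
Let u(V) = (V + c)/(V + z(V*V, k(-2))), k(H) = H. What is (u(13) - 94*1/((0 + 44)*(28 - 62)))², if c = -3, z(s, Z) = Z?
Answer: 528529/559504 ≈ 0.94464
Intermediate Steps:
u(V) = (-3 + V)/(-2 + V) (u(V) = (V - 3)/(V - 2) = (-3 + V)/(-2 + V))
(u(13) - 94*1/((0 + 44)*(28 - 62)))² = ((-3 + 13)/(-2 + 13) - 94*1/((0 + 44)*(28 - 62)))² = (10/11 - 94/((-34*44)))² = ((1/11)*10 - 94/(-1496))² = (10/11 - 94*(-1/1496))² = (10/11 + 47/748)² = (727/748)² = 528529/559504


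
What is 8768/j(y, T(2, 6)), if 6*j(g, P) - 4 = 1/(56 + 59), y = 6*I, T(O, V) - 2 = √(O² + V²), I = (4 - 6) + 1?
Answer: 6049920/461 ≈ 13123.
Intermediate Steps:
I = -1 (I = -2 + 1 = -1)
T(O, V) = 2 + √(O² + V²)
y = -6 (y = 6*(-1) = -6)
j(g, P) = 461/690 (j(g, P) = ⅔ + 1/(6*(56 + 59)) = ⅔ + (⅙)/115 = ⅔ + (⅙)*(1/115) = ⅔ + 1/690 = 461/690)
8768/j(y, T(2, 6)) = 8768/(461/690) = 8768*(690/461) = 6049920/461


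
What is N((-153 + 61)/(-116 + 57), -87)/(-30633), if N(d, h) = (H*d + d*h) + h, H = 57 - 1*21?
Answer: 3275/602449 ≈ 0.0054361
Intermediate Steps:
H = 36 (H = 57 - 21 = 36)
N(d, h) = h + 36*d + d*h (N(d, h) = (36*d + d*h) + h = h + 36*d + d*h)
N((-153 + 61)/(-116 + 57), -87)/(-30633) = (-87 + 36*((-153 + 61)/(-116 + 57)) + ((-153 + 61)/(-116 + 57))*(-87))/(-30633) = (-87 + 36*(-92/(-59)) - 92/(-59)*(-87))*(-1/30633) = (-87 + 36*(-92*(-1/59)) - 92*(-1/59)*(-87))*(-1/30633) = (-87 + 36*(92/59) + (92/59)*(-87))*(-1/30633) = (-87 + 3312/59 - 8004/59)*(-1/30633) = -9825/59*(-1/30633) = 3275/602449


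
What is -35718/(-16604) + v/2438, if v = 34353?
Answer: 82184712/5060069 ≈ 16.242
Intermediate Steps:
-35718/(-16604) + v/2438 = -35718/(-16604) + 34353/2438 = -35718*(-1/16604) + 34353*(1/2438) = 17859/8302 + 34353/2438 = 82184712/5060069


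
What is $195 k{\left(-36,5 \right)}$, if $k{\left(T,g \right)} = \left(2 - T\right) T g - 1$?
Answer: $-1333995$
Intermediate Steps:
$k{\left(T,g \right)} = -1 + T g \left(2 - T\right)$ ($k{\left(T,g \right)} = T \left(2 - T\right) g - 1 = T g \left(2 - T\right) - 1 = -1 + T g \left(2 - T\right)$)
$195 k{\left(-36,5 \right)} = 195 \left(-1 - 5 \left(-36\right)^{2} + 2 \left(-36\right) 5\right) = 195 \left(-1 - 5 \cdot 1296 - 360\right) = 195 \left(-1 - 6480 - 360\right) = 195 \left(-6841\right) = -1333995$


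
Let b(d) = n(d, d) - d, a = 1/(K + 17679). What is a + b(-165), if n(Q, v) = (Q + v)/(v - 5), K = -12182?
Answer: 15600503/93449 ≈ 166.94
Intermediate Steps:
n(Q, v) = (Q + v)/(-5 + v)
a = 1/5497 (a = 1/(-12182 + 17679) = 1/5497 ≈ 0.00018192)
b(d) = -d + 2*d/(-5 + d) (b(d) = (d + d)/(-5 + d) - d = (2*d)/(-5 + d) - d = 2*d/(-5 + d) - d = -d + 2*d/(-5 + d))
a + b(-165) = 1/5497 - 165*(7 - 1*(-165))/(-5 - 165) = 1/5497 - 165*(7 + 165)/(-170) = 1/5497 - 165*(-1/170)*172 = 1/5497 + 2838/17 = 15600503/93449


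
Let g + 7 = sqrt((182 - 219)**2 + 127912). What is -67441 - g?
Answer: -67434 - sqrt(129281) ≈ -67794.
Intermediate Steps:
g = -7 + sqrt(129281) (g = -7 + sqrt((182 - 219)**2 + 127912) = -7 + sqrt((-37)**2 + 127912) = -7 + sqrt(1369 + 127912) = -7 + sqrt(129281) ≈ 352.56)
-67441 - g = -67441 - (-7 + sqrt(129281)) = -67441 + (7 - sqrt(129281)) = -67434 - sqrt(129281)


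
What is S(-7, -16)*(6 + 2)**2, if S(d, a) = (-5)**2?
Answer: 1600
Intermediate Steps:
S(d, a) = 25
S(-7, -16)*(6 + 2)**2 = 25*(6 + 2)**2 = 25*8**2 = 25*64 = 1600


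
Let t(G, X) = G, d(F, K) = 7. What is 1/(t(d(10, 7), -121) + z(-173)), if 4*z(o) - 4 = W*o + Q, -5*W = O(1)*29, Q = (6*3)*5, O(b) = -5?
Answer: -4/4895 ≈ -0.00081716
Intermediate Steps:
Q = 90 (Q = 18*5 = 90)
W = 29 (W = -(-1)*29 = -⅕*(-145) = 29)
z(o) = 47/2 + 29*o/4 (z(o) = 1 + (29*o + 90)/4 = 1 + (90 + 29*o)/4 = 1 + (45/2 + 29*o/4) = 47/2 + 29*o/4)
1/(t(d(10, 7), -121) + z(-173)) = 1/(7 + (47/2 + (29/4)*(-173))) = 1/(7 + (47/2 - 5017/4)) = 1/(7 - 4923/4) = 1/(-4895/4) = -4/4895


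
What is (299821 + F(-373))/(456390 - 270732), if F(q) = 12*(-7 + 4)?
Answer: 299785/185658 ≈ 1.6147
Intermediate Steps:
F(q) = -36 (F(q) = 12*(-3) = -36)
(299821 + F(-373))/(456390 - 270732) = (299821 - 36)/(456390 - 270732) = 299785/185658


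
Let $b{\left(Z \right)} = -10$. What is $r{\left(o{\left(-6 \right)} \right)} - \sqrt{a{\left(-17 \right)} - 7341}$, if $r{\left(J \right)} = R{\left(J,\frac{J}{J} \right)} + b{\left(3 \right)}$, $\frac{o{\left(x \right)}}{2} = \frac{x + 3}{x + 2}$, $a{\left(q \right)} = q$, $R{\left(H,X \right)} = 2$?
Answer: $-8 - i \sqrt{7358} \approx -8.0 - 85.779 i$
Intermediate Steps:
$o{\left(x \right)} = \frac{2 \left(3 + x\right)}{2 + x}$ ($o{\left(x \right)} = 2 \frac{x + 3}{x + 2} = 2 \frac{3 + x}{2 + x} = \frac{2 \left(3 + x\right)}{2 + x}$)
$r{\left(J \right)} = -8$ ($r{\left(J \right)} = 2 - 10 = -8$)
$r{\left(o{\left(-6 \right)} \right)} - \sqrt{a{\left(-17 \right)} - 7341} = -8 - \sqrt{-17 - 7341} = -8 - \sqrt{-7358} = -8 - i \sqrt{7358}$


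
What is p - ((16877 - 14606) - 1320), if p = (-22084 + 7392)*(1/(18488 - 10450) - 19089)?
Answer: 1127147178757/4019 ≈ 2.8045e+8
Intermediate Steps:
p = 1127151000826/4019 (p = -14692*(1/8038 - 19089) = -14692*(-153437381/8038) = 1127151000826/4019 ≈ 2.8046e+8)
p - ((16877 - 14606) - 1320) = 1127151000826/4019 - ((16877 - 14606) - 1320) = 1127151000826/4019 - (2271 - 1320) = 1127151000826/4019 - 1*951 = 1127151000826/4019 - 951 = 1127147178757/4019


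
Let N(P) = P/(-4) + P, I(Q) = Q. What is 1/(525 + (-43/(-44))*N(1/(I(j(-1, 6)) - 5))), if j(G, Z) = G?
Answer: 352/184757 ≈ 0.0019052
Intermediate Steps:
N(P) = 3*P/4 (N(P) = P*(-1/4) + P = -P/4 + P = 3*P/4)
1/(525 + (-43/(-44))*N(1/(I(j(-1, 6)) - 5))) = 1/(525 + (-43/(-44))*(3/(4*(-1 - 5)))) = 1/(525 + (-43*(-1/44))*((3/4)/(-6))) = 1/(525 + 43*((3/4)*(-1/6))/44) = 1/(525 + (43/44)*(-1/8)) = 1/(525 - 43/352) = 1/(184757/352) = 352/184757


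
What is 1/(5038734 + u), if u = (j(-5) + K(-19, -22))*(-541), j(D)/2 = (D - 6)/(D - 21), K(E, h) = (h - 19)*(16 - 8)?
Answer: 13/67804415 ≈ 1.9173e-7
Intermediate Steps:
K(E, h) = -152 + 8*h (K(E, h) = (-19 + h)*8 = -152 + 8*h)
j(D) = 2*(-6 + D)/(-21 + D) (j(D) = 2*((D - 6)/(D - 21)) = 2*((-6 + D)/(-21 + D)) = 2*(-6 + D)/(-21 + D))
u = 2300873/13 (u = (2*(-6 - 5)/(-21 - 5) + (-152 + 8*(-22)))*(-541) = (2*(-11)/(-26) + (-152 - 176))*(-541) = (2*(-1/26)*(-11) - 328)*(-541) = (11/13 - 328)*(-541) = -4253/13*(-541) = 2300873/13 ≈ 1.7699e+5)
1/(5038734 + u) = 1/(5038734 + 2300873/13) = 1/(67804415/13) = 13/67804415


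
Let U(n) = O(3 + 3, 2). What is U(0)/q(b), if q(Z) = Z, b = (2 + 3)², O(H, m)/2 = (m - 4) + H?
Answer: 8/25 ≈ 0.32000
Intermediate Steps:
O(H, m) = -8 + 2*H + 2*m (O(H, m) = 2*((m - 4) + H) = 2*((-4 + m) + H) = 2*(-4 + H + m) = -8 + 2*H + 2*m)
U(n) = 8 (U(n) = -8 + 2*(3 + 3) + 2*2 = -8 + 2*6 + 4 = -8 + 12 + 4 = 8)
b = 25 (b = 5² = 25)
U(0)/q(b) = 8/25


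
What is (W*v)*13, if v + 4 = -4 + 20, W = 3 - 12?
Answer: -1404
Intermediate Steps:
W = -9
v = 12 (v = -4 + (-4 + 20) = -4 + 16 = 12)
(W*v)*13 = -9*12*13 = -108*13 = -1404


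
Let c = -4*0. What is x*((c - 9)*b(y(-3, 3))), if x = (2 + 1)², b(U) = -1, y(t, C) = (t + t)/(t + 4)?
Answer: 81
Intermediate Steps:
y(t, C) = 2*t/(4 + t) (y(t, C) = (2*t)/(4 + t) = 2*t/(4 + t))
c = 0
x = 9 (x = 3² = 9)
x*((c - 9)*b(y(-3, 3))) = 9*((0 - 9)*(-1)) = 9*(-9*(-1)) = 9*9 = 81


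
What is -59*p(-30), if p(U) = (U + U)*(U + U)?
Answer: -212400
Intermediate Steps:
p(U) = 4*U² (p(U) = (2*U)*(2*U) = 4*U²)
-59*p(-30) = -236*(-30)² = -236*900 = -59*3600 = -212400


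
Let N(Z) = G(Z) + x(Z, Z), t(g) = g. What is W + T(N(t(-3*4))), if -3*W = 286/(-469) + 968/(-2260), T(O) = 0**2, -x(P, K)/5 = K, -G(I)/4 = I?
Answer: 91696/264985 ≈ 0.34604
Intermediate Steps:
G(I) = -4*I
x(P, K) = -5*K
N(Z) = -9*Z (N(Z) = -4*Z - 5*Z = -9*Z)
T(O) = 0
W = 91696/264985 (W = -(286/(-469) + 968/(-2260))/3 = -(286*(-1/469) + 968*(-1/2260))/3 = -(-286/469 - 242/565)/3 = -1/3*(-275088/264985) = 91696/264985 ≈ 0.34604)
W + T(N(t(-3*4))) = 91696/264985 + 0 = 91696/264985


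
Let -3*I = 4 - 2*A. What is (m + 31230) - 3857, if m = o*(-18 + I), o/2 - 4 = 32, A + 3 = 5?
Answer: 26077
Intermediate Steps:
A = 2 (A = -3 + 5 = 2)
o = 72 (o = 8 + 2*32 = 8 + 64 = 72)
I = 0 (I = -(4 - 2*2)/3 = -(4 - 4)/3 = -⅓*0 = 0)
m = -1296 (m = 72*(-18 + 0) = 72*(-18) = -1296)
(m + 31230) - 3857 = (-1296 + 31230) - 3857 = 29934 - 3857 = 26077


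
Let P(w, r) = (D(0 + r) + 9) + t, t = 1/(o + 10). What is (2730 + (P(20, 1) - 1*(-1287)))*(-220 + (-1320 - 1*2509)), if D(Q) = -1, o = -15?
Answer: -81482076/5 ≈ -1.6296e+7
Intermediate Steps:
t = -1/5 (t = 1/(-15 + 10) = 1/(-5) = -1/5 ≈ -0.20000)
P(w, r) = 39/5 (P(w, r) = (-1 + 9) - 1/5 = 8 - 1/5 = 39/5)
(2730 + (P(20, 1) - 1*(-1287)))*(-220 + (-1320 - 1*2509)) = (2730 + (39/5 - 1*(-1287)))*(-220 + (-1320 - 1*2509)) = (2730 + (39/5 + 1287))*(-220 + (-1320 - 2509)) = (2730 + 6474/5)*(-220 - 3829) = (20124/5)*(-4049) = -81482076/5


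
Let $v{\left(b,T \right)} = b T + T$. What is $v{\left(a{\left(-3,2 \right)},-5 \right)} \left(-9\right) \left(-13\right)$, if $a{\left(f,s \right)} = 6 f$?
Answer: $9945$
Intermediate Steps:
$v{\left(b,T \right)} = T + T b$ ($v{\left(b,T \right)} = T b + T = T + T b$)
$v{\left(a{\left(-3,2 \right)},-5 \right)} \left(-9\right) \left(-13\right) = - 5 \left(1 + 6 \left(-3\right)\right) \left(-9\right) \left(-13\right) = - 5 \left(1 - 18\right) \left(-9\right) \left(-13\right) = \left(-5\right) \left(-17\right) \left(-9\right) \left(-13\right) = 85 \left(-9\right) \left(-13\right) = \left(-765\right) \left(-13\right) = 9945$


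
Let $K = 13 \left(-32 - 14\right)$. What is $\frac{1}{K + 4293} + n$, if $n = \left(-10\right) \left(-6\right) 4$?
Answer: $\frac{886801}{3695} \approx 240.0$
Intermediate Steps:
$K = -598$ ($K = 13 \left(-46\right) = -598$)
$n = 240$ ($n = 60 \cdot 4 = 240$)
$\frac{1}{K + 4293} + n = \frac{1}{-598 + 4293} + 240 = \frac{1}{3695} + 240 = \frac{886801}{3695}$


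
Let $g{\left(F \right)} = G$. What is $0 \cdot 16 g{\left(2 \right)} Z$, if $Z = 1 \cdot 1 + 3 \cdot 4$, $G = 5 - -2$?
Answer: $0$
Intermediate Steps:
$G = 7$ ($G = 5 + 2 = 7$)
$g{\left(F \right)} = 7$
$Z = 13$ ($Z = 1 + 12 = 13$)
$0 \cdot 16 g{\left(2 \right)} Z = 0 \cdot 16 \cdot 7 \cdot 13 = 0 \cdot 7 \cdot 13 = 0 \cdot 13 = 0$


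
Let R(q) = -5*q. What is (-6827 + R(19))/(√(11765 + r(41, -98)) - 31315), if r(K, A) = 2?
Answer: 108381215/490308729 + 141901*√7/490308729 ≈ 0.22181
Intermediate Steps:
(-6827 + R(19))/(√(11765 + r(41, -98)) - 31315) = (-6827 - 5*19)/(√(11765 + 2) - 31315) = (-6827 - 95)/(√11767 - 31315) = -6922/(41*√7 - 31315) = -6922/(-31315 + 41*√7)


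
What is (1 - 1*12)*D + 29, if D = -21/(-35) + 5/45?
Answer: 953/45 ≈ 21.178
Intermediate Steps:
D = 32/45 (D = -21*(-1/35) + 5*(1/45) = 3/5 + 1/9 = 32/45 ≈ 0.71111)
(1 - 1*12)*D + 29 = (1 - 1*12)*(32/45) + 29 = (1 - 12)*(32/45) + 29 = -11*32/45 + 29 = -352/45 + 29 = 953/45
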